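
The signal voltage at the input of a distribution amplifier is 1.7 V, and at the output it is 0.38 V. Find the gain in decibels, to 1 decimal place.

For a voltage ratio, dB = 20·log₁₀(V₂/V₁).
20·log₁₀(0.38/1.7) = 20·log₁₀(0.2235) = -13.0 dB.

-13.0 dB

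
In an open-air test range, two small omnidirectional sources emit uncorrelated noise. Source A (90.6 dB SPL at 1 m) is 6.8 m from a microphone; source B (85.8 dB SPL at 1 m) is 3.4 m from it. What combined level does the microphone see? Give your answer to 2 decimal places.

At the listener: L_A = 90.6 − 20·log₁₀(6.8) = 73.950 dB; L_B = 85.8 − 20·log₁₀(3.4) = 75.170 dB.
Combined: 10·log₁₀(10^(73.950/10)+10^(75.170/10)) = 77.61 dB SPL.

77.61 dB SPL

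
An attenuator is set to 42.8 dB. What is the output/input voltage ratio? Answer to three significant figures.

0.00724

Voltage ratio = 10^(dB/20).
10^(-42.8/20) = 10^(-2.140) = 0.00724.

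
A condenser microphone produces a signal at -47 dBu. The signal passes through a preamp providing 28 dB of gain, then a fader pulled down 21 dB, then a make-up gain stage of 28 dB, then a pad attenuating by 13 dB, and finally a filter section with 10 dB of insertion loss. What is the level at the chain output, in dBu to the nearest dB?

Gain stages sum in dB:
-47 + 28 − 21 + 28 − 13 − 10 = -35 dBu.

-35 dBu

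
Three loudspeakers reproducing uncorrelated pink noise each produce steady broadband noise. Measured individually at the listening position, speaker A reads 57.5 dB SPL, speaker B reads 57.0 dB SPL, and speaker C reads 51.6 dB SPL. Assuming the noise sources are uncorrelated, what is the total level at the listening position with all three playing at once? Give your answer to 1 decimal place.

60.8 dB SPL

Uncorrelated sources add in intensity (power), not in dB.
L_total = 10·log₁₀(10^(57.5/10) + 10^(57.0/10) + 10^(51.6/10)) = 10·log₁₀(1208000) = 60.8 dB SPL.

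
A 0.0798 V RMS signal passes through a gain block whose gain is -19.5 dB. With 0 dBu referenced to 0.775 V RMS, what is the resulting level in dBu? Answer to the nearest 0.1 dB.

Input level: 20·log₁₀(0.0798/0.775) = -19.75 dBu.
Output: -19.75 − 19.5 = -39.2 dBu.

-39.2 dBu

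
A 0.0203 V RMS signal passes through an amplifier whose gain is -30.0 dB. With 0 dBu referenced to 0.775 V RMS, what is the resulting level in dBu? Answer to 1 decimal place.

-61.6 dBu

Input level: 20·log₁₀(0.0203/0.775) = -31.64 dBu.
Output: -31.64 − 30.0 = -61.6 dBu.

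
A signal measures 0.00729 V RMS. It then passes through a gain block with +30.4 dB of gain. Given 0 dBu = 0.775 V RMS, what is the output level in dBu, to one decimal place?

Input level: 20·log₁₀(0.00729/0.775) = -40.53 dBu.
Output: -40.53 + 30.4 = -10.1 dBu.

-10.1 dBu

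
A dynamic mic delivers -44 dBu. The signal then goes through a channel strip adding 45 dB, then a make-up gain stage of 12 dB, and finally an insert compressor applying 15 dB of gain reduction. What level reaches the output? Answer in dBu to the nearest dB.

In dB, series stages simply add:
-44 + 45 + 12 − 15 = -2 dBu.

-2 dBu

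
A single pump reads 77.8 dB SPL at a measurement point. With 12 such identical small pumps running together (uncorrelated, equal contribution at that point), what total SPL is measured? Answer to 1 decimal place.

88.6 dB SPL

12 equal incoherent sources raise the level by 10·log₁₀(12) = 10.79 dB.
L_total = 77.8 + 10.79 = 88.6 dB SPL.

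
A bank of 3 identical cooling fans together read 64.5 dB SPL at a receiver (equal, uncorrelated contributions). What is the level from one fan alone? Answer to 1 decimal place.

59.7 dB SPL

3 equal incoherent sources add 10·log₁₀(3) = 4.77 dB over one source.
L_one = 64.5 − 4.77 = 59.7 dB SPL.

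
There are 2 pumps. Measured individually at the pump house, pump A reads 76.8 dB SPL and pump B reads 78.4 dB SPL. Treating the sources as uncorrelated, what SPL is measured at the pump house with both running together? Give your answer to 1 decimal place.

Uncorrelated sources add in intensity (power), not in dB.
L_total = 10·log₁₀(10^(76.8/10) + 10^(78.4/10)) = 10·log₁₀(117000000) = 80.7 dB SPL.

80.7 dB SPL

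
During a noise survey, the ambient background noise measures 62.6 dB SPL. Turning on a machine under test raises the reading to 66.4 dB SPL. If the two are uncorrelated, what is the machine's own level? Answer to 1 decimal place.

Remove the background by subtracting linear intensities:
L_src = 10·log₁₀(10^(66.4/10) − 10^(62.6/10)) = 10·log₁₀(2545000) = 64.1 dB SPL.

64.1 dB SPL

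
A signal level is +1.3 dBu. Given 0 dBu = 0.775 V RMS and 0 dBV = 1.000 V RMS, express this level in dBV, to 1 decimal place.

-0.9 dBV

The offset between the scales is 20·log₁₀(0.775/1.000) = −2.214 dB.
So dBV = +1.3 − 2.214 = -0.9 dBV.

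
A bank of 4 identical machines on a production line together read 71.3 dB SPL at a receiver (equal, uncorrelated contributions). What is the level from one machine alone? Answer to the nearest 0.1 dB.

65.3 dB SPL

4 equal incoherent sources add 10·log₁₀(4) = 6.02 dB over one source.
L_one = 71.3 − 6.02 = 65.3 dB SPL.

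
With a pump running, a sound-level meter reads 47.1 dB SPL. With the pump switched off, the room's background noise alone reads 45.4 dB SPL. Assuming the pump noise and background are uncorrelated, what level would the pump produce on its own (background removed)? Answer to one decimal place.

Remove the background by subtracting linear intensities:
L_src = 10·log₁₀(10^(47.1/10) − 10^(45.4/10)) = 10·log₁₀(16610) = 42.2 dB SPL.

42.2 dB SPL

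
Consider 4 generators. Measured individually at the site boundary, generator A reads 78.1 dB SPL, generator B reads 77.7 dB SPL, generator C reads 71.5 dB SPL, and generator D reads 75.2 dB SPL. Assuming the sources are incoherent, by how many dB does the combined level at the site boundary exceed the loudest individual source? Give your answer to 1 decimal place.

4.2 dB

Uncorrelated sources add in intensity (power), not in dB.
L_total = 10·log₁₀(10^(78.1/10) + 10^(77.7/10) + 10^(71.5/10) + 10^(75.2/10)) = 82.32 dB SPL.
Excess over the loudest (78.1 dB): 82.32 − 78.1 = 4.2 dB.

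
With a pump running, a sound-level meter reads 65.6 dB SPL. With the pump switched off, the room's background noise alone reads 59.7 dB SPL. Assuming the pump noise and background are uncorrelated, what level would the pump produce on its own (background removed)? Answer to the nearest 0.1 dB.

64.3 dB SPL

Subtract intensities: L_src = 10·log₁₀(10^(L_total/10) − 10^(L_bg/10)).
L_src = 10·log₁₀(10^(65.6/10) − 10^(59.7/10)) = 10·log₁₀(2698000) = 64.3 dB SPL.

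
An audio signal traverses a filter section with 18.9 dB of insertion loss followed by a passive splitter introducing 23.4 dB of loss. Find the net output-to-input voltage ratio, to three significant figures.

0.00767

Net gain = (−18.9) + (−23.4) = -42.3 dB.
Voltage ratio = 10^(-42.3/20) = 0.00767.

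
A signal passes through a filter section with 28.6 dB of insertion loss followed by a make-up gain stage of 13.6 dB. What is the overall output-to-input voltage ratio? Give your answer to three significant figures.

Net gain = (−28.6) + 13.6 = -15.0 dB.
Voltage ratio = 10^(-15.0/20) = 0.178.

0.178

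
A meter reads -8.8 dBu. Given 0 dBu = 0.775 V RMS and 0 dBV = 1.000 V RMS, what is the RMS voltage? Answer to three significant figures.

0.281 V

V = 0.775 V × 10^(-8.8/20).
= 0.775 × 0.3631 = 0.281 V.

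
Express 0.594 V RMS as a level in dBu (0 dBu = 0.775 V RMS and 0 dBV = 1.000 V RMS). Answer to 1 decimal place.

dBu = 20·log₁₀(V / 0.775 V).
20·log₁₀(0.594/0.775) = -2.3 dBu.

-2.3 dBu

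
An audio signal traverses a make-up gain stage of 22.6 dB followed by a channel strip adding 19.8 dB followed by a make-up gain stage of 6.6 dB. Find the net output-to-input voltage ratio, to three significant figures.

282

Net gain = 22.6 + 19.8 + 6.6 = 49.0 dB.
Voltage ratio = 10^(49.0/20) = 282.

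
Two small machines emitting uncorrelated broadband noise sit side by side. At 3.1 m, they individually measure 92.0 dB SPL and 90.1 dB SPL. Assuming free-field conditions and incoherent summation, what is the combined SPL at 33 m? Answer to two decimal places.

Combined at 3.1 m: 10·log₁₀(10^(92.0/10)+10^(90.1/10)) = 94.163 dB SPL.
Then apply −20·log₁₀(33/3.1) = -20.543 dB → 73.62 dB SPL.

73.62 dB SPL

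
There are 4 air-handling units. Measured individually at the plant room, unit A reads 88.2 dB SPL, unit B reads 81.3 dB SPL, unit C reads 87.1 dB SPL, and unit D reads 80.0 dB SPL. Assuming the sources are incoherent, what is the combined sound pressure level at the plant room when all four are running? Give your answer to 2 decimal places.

Uncorrelated sources add in intensity (power), not in dB.
L_total = 10·log₁₀(10^(88.2/10) + 10^(81.3/10) + 10^(87.1/10) + 10^(80.0/10)) = 10·log₁₀(1408000000) = 91.49 dB SPL.

91.49 dB SPL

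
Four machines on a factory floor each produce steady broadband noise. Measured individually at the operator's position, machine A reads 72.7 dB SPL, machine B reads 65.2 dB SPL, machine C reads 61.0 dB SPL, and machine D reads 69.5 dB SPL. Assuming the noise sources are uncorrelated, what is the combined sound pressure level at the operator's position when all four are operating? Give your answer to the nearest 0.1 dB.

Incoherent sources sum as intensities:
L_total = 10·log₁₀(10^(72.7/10) + 10^(65.2/10) + 10^(61.0/10) + 10^(69.5/10)) = 10·log₁₀(32100000) = 75.1 dB SPL.

75.1 dB SPL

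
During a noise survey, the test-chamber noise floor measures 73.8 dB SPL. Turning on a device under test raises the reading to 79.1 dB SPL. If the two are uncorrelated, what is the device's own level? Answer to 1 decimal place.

Background correction is a power subtraction:
L_src = 10·log₁₀(10^(79.1/10) − 10^(73.8/10)) = 10·log₁₀(57290000) = 77.6 dB SPL.

77.6 dB SPL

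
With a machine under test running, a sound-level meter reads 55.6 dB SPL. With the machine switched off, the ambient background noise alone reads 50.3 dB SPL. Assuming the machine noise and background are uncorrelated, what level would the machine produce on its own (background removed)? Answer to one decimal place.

Subtract intensities: L_src = 10·log₁₀(10^(L_total/10) − 10^(L_bg/10)).
L_src = 10·log₁₀(10^(55.6/10) − 10^(50.3/10)) = 10·log₁₀(255900) = 54.1 dB SPL.

54.1 dB SPL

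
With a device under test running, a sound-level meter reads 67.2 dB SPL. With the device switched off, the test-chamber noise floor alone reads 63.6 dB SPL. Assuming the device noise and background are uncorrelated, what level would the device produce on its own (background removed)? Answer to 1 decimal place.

64.7 dB SPL

Remove the background by subtracting linear intensities:
L_src = 10·log₁₀(10^(67.2/10) − 10^(63.6/10)) = 10·log₁₀(2957000) = 64.7 dB SPL.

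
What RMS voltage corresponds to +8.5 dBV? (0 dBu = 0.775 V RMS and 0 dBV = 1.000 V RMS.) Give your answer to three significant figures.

2.66 V

V = 1.000 V × 10^(+8.5/20).
= 1.000 × 2.661 = 2.66 V.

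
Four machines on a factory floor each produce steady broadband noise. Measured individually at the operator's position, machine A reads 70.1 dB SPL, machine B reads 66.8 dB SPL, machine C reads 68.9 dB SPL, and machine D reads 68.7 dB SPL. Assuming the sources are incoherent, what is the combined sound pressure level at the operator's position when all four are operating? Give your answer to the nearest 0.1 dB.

74.8 dB SPL

Incoherent sources sum as intensities:
L_total = 10·log₁₀(10^(70.1/10) + 10^(66.8/10) + 10^(68.9/10) + 10^(68.7/10)) = 10·log₁₀(30190000) = 74.8 dB SPL.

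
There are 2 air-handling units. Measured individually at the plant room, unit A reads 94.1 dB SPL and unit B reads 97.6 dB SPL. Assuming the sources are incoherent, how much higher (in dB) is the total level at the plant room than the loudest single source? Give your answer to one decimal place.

Add the sources as powers (linear), then convert back to dB:
L_total = 10·log₁₀(10^(94.1/10) + 10^(97.6/10)) = 99.20 dB SPL.
Excess over the loudest (97.6 dB): 99.20 − 97.6 = 1.6 dB.

1.6 dB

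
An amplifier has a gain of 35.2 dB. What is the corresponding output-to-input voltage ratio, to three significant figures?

Voltage ratio = 10^(dB/20).
10^(35.2/20) = 10^(1.760) = 57.5.

57.5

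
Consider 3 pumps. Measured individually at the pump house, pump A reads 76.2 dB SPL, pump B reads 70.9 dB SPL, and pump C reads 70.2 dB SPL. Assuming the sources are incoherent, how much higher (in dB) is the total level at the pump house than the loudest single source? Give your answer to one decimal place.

1.9 dB

Uncorrelated sources add in intensity (power), not in dB.
L_total = 10·log₁₀(10^(76.2/10) + 10^(70.9/10) + 10^(70.2/10)) = 78.09 dB SPL.
Excess over the loudest (76.2 dB): 78.09 − 76.2 = 1.9 dB.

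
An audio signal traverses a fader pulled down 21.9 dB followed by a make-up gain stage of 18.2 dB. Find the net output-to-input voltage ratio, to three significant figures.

0.653

Net gain = (−21.9) + 18.2 = -3.7 dB.
Voltage ratio = 10^(-3.7/20) = 0.653.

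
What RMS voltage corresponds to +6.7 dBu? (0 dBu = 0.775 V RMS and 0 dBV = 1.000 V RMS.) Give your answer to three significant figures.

V = 0.775 V × 10^(+6.7/20).
= 0.775 × 2.163 = 1.68 V.

1.68 V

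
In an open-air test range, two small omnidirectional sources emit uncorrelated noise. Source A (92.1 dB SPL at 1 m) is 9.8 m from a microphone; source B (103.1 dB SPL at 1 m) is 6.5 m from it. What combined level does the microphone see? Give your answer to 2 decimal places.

At the listener: L_A = 92.1 − 20·log₁₀(9.8) = 72.275 dB; L_B = 103.1 − 20·log₁₀(6.5) = 86.842 dB.
Combined: 10·log₁₀(10^(72.275/10)+10^(86.842/10)) = 86.99 dB SPL.

86.99 dB SPL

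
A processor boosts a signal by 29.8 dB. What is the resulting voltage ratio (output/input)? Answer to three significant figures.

Voltage ratio = 10^(dB/20).
10^(29.8/20) = 10^(1.490) = 30.9.

30.9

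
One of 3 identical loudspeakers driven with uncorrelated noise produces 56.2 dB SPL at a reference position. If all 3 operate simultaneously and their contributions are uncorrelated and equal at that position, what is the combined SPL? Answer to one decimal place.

3 equal incoherent sources raise the level by 10·log₁₀(3) = 4.77 dB.
L_total = 56.2 + 4.77 = 61.0 dB SPL.

61.0 dB SPL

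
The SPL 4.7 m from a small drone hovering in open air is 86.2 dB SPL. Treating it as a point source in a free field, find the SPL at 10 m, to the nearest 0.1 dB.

Free-field point source: level drops by 20·log₁₀ of the distance ratio.
ΔL = −20·log₁₀(10/4.7) = -6.56 dB, so L₂ = 86.2 + (-6.56) = 79.6 dB SPL.

79.6 dB SPL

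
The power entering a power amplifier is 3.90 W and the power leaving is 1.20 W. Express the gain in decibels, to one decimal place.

-5.1 dB

Power is a power quantity, so gain = 10·log₁₀(P_out/P_in).
10·log₁₀(1.20/3.90) = 10·log₁₀(0.3077) = -5.1 dB.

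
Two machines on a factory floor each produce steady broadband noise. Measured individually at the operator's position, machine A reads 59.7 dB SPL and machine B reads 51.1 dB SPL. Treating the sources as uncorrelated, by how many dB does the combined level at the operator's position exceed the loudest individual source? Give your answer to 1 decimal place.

0.6 dB

Incoherent sources sum as intensities:
L_total = 10·log₁₀(10^(59.7/10) + 10^(51.1/10)) = 60.26 dB SPL.
Excess over the loudest (59.7 dB): 60.26 − 59.7 = 0.6 dB.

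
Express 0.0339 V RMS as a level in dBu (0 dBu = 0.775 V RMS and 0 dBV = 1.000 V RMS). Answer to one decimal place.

dBu = 20·log₁₀(V / 0.775 V).
20·log₁₀(0.0339/0.775) = -27.2 dBu.

-27.2 dBu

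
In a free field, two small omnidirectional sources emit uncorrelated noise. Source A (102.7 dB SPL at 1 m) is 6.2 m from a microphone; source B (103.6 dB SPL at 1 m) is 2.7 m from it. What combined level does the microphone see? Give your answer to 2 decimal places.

At the listener: L_A = 102.7 − 20·log₁₀(6.2) = 86.852 dB; L_B = 103.6 − 20·log₁₀(2.7) = 94.973 dB.
Combined: 10·log₁₀(10^(86.852/10)+10^(94.973/10)) = 95.60 dB SPL.

95.60 dB SPL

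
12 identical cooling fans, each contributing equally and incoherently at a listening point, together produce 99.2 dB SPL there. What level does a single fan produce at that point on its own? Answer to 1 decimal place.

12 equal incoherent sources add 10·log₁₀(12) = 10.79 dB over one source.
L_one = 99.2 − 10.79 = 88.4 dB SPL.

88.4 dB SPL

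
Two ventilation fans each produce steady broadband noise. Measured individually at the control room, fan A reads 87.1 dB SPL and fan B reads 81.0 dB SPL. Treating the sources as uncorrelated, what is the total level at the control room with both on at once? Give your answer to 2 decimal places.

88.05 dB SPL

Uncorrelated sources add in intensity (power), not in dB.
L_total = 10·log₁₀(10^(87.1/10) + 10^(81.0/10)) = 10·log₁₀(638800000) = 88.05 dB SPL.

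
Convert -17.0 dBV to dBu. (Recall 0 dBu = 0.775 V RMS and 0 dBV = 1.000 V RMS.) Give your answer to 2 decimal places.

-14.79 dBu

The offset between the scales is 20·log₁₀(0.775/1.000) = −2.214 dB.
So dBu = -17.0 + 2.214 = -14.79 dBu.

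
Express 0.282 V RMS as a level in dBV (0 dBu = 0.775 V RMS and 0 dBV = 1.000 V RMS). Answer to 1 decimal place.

dBV = 20·log₁₀(V / 1.000 V).
20·log₁₀(0.282/1.000) = -11.0 dBV.

-11.0 dBV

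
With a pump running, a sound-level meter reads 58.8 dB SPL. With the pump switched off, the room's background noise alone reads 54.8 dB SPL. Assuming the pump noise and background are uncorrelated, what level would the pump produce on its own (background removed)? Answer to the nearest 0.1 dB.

56.6 dB SPL

Background correction is a power subtraction:
L_src = 10·log₁₀(10^(58.8/10) − 10^(54.8/10)) = 10·log₁₀(456600) = 56.6 dB SPL.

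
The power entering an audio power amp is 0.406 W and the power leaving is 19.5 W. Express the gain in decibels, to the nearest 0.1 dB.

16.8 dB

Power is a power quantity, so gain = 10·log₁₀(P_out/P_in).
10·log₁₀(19.5/0.406) = 10·log₁₀(48.03) = 16.8 dB.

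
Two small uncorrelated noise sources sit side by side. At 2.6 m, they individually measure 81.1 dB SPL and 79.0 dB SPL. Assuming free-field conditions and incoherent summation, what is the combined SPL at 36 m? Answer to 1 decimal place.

Combined at 2.6 m: 10·log₁₀(10^(81.1/10)+10^(79.0/10)) = 83.19 dB SPL.
Then apply −20·log₁₀(36/2.6) = -22.83 dB → 60.4 dB SPL.

60.4 dB SPL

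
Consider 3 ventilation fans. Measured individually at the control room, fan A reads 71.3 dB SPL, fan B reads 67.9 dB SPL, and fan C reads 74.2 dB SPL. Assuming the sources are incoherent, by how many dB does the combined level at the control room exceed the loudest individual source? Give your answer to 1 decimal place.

2.4 dB

Add the sources as powers (linear), then convert back to dB:
L_total = 10·log₁₀(10^(71.3/10) + 10^(67.9/10) + 10^(74.2/10)) = 76.62 dB SPL.
Excess over the loudest (74.2 dB): 76.62 − 74.2 = 2.4 dB.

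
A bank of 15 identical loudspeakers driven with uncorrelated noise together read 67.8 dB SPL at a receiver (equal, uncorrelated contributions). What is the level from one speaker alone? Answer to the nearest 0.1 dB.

15 equal incoherent sources add 10·log₁₀(15) = 11.76 dB over one source.
L_one = 67.8 − 11.76 = 56.0 dB SPL.

56.0 dB SPL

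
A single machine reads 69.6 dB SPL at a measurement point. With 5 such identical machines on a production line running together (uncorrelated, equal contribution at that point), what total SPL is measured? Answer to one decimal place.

5 equal incoherent sources raise the level by 10·log₁₀(5) = 6.99 dB.
L_total = 69.6 + 6.99 = 76.6 dB SPL.

76.6 dB SPL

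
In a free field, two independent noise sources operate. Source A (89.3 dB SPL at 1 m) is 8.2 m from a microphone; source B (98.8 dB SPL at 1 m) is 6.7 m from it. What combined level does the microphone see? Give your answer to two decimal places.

At the listener: L_A = 89.3 − 20·log₁₀(8.2) = 71.024 dB; L_B = 98.8 − 20·log₁₀(6.7) = 82.279 dB.
Combined: 10·log₁₀(10^(71.024/10)+10^(82.279/10)) = 82.59 dB SPL.

82.59 dB SPL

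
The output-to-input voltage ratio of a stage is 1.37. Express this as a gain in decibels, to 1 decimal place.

Voltage is an amplitude quantity, so gain = 20·log₁₀(V_out/V_in).
20·log₁₀(1.37) = 2.7 dB.

2.7 dB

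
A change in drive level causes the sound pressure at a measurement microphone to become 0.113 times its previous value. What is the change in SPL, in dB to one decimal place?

SPL change from a pressure ratio uses the 20·log₁₀ form:
20·log₁₀(0.113) = -18.9 dB.

-18.9 dB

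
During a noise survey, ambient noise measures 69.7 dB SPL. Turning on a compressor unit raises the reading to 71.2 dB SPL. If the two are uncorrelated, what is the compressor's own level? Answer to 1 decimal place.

Remove the background by subtracting linear intensities:
L_src = 10·log₁₀(10^(71.2/10) − 10^(69.7/10)) = 10·log₁₀(3850000) = 65.9 dB SPL.

65.9 dB SPL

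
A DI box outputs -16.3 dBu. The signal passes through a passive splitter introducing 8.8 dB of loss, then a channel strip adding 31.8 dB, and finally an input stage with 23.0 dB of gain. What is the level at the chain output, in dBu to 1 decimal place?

+29.7 dBu

In dB, series stages simply add:
-16.3 − 8.8 + 31.8 + 23.0 = +29.7 dBu.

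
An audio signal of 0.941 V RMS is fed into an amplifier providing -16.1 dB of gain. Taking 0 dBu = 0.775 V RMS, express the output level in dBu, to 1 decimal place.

-14.4 dBu

Input level: 20·log₁₀(0.941/0.775) = 1.69 dBu.
Output: 1.69 − 16.1 = -14.4 dBu.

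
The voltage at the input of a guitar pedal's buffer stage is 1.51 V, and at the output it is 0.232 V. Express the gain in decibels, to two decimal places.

For a voltage ratio, dB = 20·log₁₀(V₂/V₁).
20·log₁₀(0.232/1.51) = 20·log₁₀(0.1536) = -16.27 dB.

-16.27 dB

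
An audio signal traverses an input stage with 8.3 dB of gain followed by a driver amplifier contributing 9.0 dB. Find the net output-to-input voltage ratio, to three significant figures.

Net gain = 8.3 + 9.0 = 17.3 dB.
Voltage ratio = 10^(17.3/20) = 7.33.

7.33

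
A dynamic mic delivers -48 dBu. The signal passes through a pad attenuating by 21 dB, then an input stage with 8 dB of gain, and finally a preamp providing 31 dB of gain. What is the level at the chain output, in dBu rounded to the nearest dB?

-30 dBu

Cascaded gains and losses add directly in dB.
-48 − 21 + 8 + 31 = -30 dBu.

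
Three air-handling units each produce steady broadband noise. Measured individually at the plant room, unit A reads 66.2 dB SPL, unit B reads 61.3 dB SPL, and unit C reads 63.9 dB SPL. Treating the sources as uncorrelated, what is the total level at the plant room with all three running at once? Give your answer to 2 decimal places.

Add the sources as powers (linear), then convert back to dB:
L_total = 10·log₁₀(10^(66.2/10) + 10^(61.3/10) + 10^(63.9/10)) = 10·log₁₀(7972000) = 69.02 dB SPL.

69.02 dB SPL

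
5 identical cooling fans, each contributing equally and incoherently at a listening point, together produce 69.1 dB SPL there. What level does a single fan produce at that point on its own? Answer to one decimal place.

5 equal incoherent sources add 10·log₁₀(5) = 6.99 dB over one source.
L_one = 69.1 − 6.99 = 62.1 dB SPL.

62.1 dB SPL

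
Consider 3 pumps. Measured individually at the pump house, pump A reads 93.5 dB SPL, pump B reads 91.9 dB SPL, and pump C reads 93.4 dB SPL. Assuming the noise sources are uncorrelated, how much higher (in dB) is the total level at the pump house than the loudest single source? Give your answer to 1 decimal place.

4.3 dB

Uncorrelated sources add in intensity (power), not in dB.
L_total = 10·log₁₀(10^(93.5/10) + 10^(91.9/10) + 10^(93.4/10)) = 97.76 dB SPL.
Excess over the loudest (93.5 dB): 97.76 − 93.5 = 4.3 dB.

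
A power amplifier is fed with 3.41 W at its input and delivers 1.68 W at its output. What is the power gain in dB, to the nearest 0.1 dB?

Power ratio → dB uses the 10·log₁₀ form:
10·log₁₀(1.68/3.41) = 10·log₁₀(0.4927) = -3.1 dB.

-3.1 dB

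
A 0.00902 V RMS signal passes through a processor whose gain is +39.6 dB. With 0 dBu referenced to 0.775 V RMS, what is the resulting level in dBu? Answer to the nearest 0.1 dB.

Input level: 20·log₁₀(0.00902/0.775) = -38.68 dBu.
Output: -38.68 + 39.6 = +0.9 dBu.

+0.9 dBu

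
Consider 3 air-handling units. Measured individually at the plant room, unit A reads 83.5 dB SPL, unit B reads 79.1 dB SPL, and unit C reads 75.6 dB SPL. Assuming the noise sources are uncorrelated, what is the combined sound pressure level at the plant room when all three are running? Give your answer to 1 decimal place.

Add the sources as powers (linear), then convert back to dB:
L_total = 10·log₁₀(10^(83.5/10) + 10^(79.1/10) + 10^(75.6/10)) = 10·log₁₀(341500000) = 85.3 dB SPL.

85.3 dB SPL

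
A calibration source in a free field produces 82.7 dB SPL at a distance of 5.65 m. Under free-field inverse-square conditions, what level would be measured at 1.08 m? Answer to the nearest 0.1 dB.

Free-field point source: level drops by 20·log₁₀ of the distance ratio.
ΔL = −20·log₁₀(1.08/5.65) = 14.37 dB, so L₂ = 82.7 + (14.37) = 97.1 dB SPL.

97.1 dB SPL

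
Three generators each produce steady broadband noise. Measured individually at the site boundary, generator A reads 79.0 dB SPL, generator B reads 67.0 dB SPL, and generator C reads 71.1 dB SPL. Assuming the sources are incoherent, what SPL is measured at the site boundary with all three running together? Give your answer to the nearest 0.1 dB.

Incoherent sources sum as intensities:
L_total = 10·log₁₀(10^(79.0/10) + 10^(67.0/10) + 10^(71.1/10)) = 10·log₁₀(97330000) = 79.9 dB SPL.

79.9 dB SPL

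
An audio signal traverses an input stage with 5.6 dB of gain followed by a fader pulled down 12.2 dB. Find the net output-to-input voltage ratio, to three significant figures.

Net gain = 5.6 + (−12.2) = -6.6 dB.
Voltage ratio = 10^(-6.6/20) = 0.468.

0.468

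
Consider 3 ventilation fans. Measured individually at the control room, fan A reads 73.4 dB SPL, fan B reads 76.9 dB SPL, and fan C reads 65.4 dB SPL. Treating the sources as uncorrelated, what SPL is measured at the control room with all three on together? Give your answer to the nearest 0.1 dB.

Add the sources as powers (linear), then convert back to dB:
L_total = 10·log₁₀(10^(73.4/10) + 10^(76.9/10) + 10^(65.4/10)) = 10·log₁₀(74320000) = 78.7 dB SPL.

78.7 dB SPL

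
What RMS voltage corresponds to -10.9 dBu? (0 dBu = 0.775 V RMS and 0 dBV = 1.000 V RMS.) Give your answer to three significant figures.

V = 0.775 V × 10^(-10.9/20).
= 0.775 × 0.2851 = 0.221 V.

0.221 V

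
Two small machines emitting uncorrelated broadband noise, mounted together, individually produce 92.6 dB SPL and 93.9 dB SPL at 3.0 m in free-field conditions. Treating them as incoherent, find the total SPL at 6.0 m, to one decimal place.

90.3 dB SPL

Combined at 3.0 m: 10·log₁₀(10^(92.6/10)+10^(93.9/10)) = 96.31 dB SPL.
Then apply −20·log₁₀(6.0/3.0) = -6.02 dB → 90.3 dB SPL.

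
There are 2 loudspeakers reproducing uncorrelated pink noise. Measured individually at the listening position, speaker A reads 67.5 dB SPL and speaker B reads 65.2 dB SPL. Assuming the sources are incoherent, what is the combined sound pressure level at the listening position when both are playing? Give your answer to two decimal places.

Add the sources as powers (linear), then convert back to dB:
L_total = 10·log₁₀(10^(67.5/10) + 10^(65.2/10)) = 10·log₁₀(8935000) = 69.51 dB SPL.

69.51 dB SPL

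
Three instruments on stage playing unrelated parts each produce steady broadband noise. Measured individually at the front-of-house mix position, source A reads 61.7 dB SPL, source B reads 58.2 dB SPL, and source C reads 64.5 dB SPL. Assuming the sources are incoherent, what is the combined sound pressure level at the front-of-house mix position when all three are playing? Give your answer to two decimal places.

66.95 dB SPL

Incoherent sources sum as intensities:
L_total = 10·log₁₀(10^(61.7/10) + 10^(58.2/10) + 10^(64.5/10)) = 10·log₁₀(4958000) = 66.95 dB SPL.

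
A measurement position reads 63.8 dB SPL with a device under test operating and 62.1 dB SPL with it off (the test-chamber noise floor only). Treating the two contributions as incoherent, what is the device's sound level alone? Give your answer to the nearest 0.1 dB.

Remove the background by subtracting linear intensities:
L_src = 10·log₁₀(10^(63.8/10) − 10^(62.1/10)) = 10·log₁₀(777000) = 58.9 dB SPL.

58.9 dB SPL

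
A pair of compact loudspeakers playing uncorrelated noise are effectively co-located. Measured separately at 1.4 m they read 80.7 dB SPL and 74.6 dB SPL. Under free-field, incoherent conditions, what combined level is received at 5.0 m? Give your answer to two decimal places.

70.60 dB SPL

Combined at 1.4 m: 10·log₁₀(10^(80.7/10)+10^(74.6/10)) = 81.653 dB SPL.
Then apply −20·log₁₀(5.0/1.4) = -11.057 dB → 70.60 dB SPL.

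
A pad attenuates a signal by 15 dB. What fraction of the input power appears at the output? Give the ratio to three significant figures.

0.0316

Power ratio = 10^(dB/10).
10^(-15/10) = 10^(-1.500) = 0.0316.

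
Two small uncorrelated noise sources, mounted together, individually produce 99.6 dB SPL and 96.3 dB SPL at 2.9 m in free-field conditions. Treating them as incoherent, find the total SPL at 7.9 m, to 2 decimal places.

Combined at 2.9 m: 10·log₁₀(10^(99.6/10)+10^(96.3/10)) = 101.266 dB SPL.
Then apply −20·log₁₀(7.9/2.9) = -8.705 dB → 92.56 dB SPL.

92.56 dB SPL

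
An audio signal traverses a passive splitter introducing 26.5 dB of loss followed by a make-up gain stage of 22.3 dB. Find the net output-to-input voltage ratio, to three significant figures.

Net gain = (−26.5) + 22.3 = -4.2 dB.
Voltage ratio = 10^(-4.2/20) = 0.617.

0.617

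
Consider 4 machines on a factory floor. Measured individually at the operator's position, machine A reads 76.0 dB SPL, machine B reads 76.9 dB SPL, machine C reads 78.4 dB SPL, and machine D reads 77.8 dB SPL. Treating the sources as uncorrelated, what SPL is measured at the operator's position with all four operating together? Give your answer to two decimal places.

Incoherent sources sum as intensities:
L_total = 10·log₁₀(10^(76.0/10) + 10^(76.9/10) + 10^(78.4/10) + 10^(77.8/10)) = 10·log₁₀(218200000) = 83.39 dB SPL.

83.39 dB SPL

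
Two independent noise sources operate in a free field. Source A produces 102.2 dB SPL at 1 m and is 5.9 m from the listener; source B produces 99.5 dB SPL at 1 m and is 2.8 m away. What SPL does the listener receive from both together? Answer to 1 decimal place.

92.1 dB SPL

At the listener: L_A = 102.2 − 20·log₁₀(5.9) = 86.78 dB; L_B = 99.5 − 20·log₁₀(2.8) = 90.56 dB.
Combined: 10·log₁₀(10^(86.78/10)+10^(90.56/10)) = 92.1 dB SPL.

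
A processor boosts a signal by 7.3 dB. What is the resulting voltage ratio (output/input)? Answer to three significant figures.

2.32

Voltage ratio = 10^(dB/20).
10^(7.3/20) = 10^(0.3650) = 2.32.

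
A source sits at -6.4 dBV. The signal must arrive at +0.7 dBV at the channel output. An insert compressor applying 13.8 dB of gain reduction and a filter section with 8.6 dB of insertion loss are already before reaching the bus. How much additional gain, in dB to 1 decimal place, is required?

The required make-up gain is the shortfall in the dB sum.
G = +0.7 − (-6.4) + 13.8 + 8.6 = 29.5 dB.

29.5 dB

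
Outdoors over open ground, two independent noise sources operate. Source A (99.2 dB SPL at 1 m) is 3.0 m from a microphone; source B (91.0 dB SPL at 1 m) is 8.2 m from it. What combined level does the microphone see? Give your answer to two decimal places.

89.74 dB SPL

At the listener: L_A = 99.2 − 20·log₁₀(3.0) = 89.658 dB; L_B = 91.0 − 20·log₁₀(8.2) = 72.724 dB.
Combined: 10·log₁₀(10^(89.658/10)+10^(72.724/10)) = 89.74 dB SPL.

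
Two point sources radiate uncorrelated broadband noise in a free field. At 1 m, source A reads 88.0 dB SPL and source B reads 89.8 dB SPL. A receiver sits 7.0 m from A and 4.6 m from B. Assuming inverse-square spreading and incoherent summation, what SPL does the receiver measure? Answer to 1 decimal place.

At the listener: L_A = 88.0 − 20·log₁₀(7.0) = 71.10 dB; L_B = 89.8 − 20·log₁₀(4.6) = 76.54 dB.
Combined: 10·log₁₀(10^(71.10/10)+10^(76.54/10)) = 77.6 dB SPL.

77.6 dB SPL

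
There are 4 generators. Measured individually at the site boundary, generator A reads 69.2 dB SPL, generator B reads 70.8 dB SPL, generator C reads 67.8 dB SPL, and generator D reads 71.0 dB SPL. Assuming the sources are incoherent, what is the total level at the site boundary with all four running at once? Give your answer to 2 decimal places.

75.91 dB SPL

Uncorrelated sources add in intensity (power), not in dB.
L_total = 10·log₁₀(10^(69.2/10) + 10^(70.8/10) + 10^(67.8/10) + 10^(71.0/10)) = 10·log₁₀(38960000) = 75.91 dB SPL.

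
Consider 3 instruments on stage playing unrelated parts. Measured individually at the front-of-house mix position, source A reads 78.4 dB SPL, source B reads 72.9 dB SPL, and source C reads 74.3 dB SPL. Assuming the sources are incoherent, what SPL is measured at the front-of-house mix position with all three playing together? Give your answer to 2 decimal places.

Incoherent sources sum as intensities:
L_total = 10·log₁₀(10^(78.4/10) + 10^(72.9/10) + 10^(74.3/10)) = 10·log₁₀(115600000) = 80.63 dB SPL.

80.63 dB SPL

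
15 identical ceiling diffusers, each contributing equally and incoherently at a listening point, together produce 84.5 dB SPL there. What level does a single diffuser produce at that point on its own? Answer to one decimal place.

72.7 dB SPL

15 equal incoherent sources add 10·log₁₀(15) = 11.76 dB over one source.
L_one = 84.5 − 11.76 = 72.7 dB SPL.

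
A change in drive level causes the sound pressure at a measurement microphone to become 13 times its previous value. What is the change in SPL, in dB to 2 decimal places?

22.28 dB

SPL change from a pressure ratio uses the 20·log₁₀ form:
20·log₁₀(13) = 22.28 dB.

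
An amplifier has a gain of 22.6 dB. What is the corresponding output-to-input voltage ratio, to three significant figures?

13.5

Voltage ratio = 10^(dB/20).
10^(22.6/20) = 10^(1.130) = 13.5.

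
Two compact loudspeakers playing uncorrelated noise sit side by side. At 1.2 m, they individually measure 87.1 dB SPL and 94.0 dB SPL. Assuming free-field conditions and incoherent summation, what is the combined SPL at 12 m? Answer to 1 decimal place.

Combined at 1.2 m: 10·log₁₀(10^(87.1/10)+10^(94.0/10)) = 94.81 dB SPL.
Then apply −20·log₁₀(12/1.2) = -20.00 dB → 74.8 dB SPL.

74.8 dB SPL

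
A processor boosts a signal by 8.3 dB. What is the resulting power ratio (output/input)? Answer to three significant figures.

Power ratio = 10^(dB/10).
10^(8.3/10) = 10^(0.8300) = 6.76.

6.76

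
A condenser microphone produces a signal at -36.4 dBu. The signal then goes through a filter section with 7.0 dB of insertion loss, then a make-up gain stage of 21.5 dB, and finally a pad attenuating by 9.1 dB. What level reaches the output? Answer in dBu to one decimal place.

-31.0 dBu

Gain stages sum in dB:
-36.4 − 7.0 + 21.5 − 9.1 = -31.0 dBu.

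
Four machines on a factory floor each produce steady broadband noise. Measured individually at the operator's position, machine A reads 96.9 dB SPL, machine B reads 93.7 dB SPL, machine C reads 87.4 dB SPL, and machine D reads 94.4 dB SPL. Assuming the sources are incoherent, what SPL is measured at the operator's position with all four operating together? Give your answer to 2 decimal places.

Uncorrelated sources add in intensity (power), not in dB.
L_total = 10·log₁₀(10^(96.9/10) + 10^(93.7/10) + 10^(87.4/10) + 10^(94.4/10)) = 10·log₁₀(10546000000) = 100.23 dB SPL.

100.23 dB SPL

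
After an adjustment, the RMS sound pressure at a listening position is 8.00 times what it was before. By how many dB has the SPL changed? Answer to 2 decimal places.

SPL change from a pressure ratio uses the 20·log₁₀ form:
20·log₁₀(8.00) = 18.06 dB.

18.06 dB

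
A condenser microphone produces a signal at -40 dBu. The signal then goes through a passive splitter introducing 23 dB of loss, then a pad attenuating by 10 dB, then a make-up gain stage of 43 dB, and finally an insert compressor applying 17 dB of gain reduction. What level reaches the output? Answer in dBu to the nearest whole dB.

-47 dBu

Cascaded gains and losses add directly in dB.
-40 − 23 − 10 + 43 − 17 = -47 dBu.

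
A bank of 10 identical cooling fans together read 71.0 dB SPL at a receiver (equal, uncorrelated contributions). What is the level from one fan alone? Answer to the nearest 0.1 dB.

10 equal incoherent sources add 10·log₁₀(10) = 10.00 dB over one source.
L_one = 71.0 − 10.00 = 61.0 dB SPL.

61.0 dB SPL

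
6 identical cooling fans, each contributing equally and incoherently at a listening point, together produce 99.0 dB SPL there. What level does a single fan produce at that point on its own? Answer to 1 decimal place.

91.2 dB SPL

6 equal incoherent sources add 10·log₁₀(6) = 7.78 dB over one source.
L_one = 99.0 − 7.78 = 91.2 dB SPL.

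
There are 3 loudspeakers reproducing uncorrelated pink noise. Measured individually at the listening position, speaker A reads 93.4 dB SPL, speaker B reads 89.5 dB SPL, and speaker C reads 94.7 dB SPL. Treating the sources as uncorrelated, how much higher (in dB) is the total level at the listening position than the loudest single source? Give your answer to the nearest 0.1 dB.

Add the sources as powers (linear), then convert back to dB:
L_total = 10·log₁₀(10^(93.4/10) + 10^(89.5/10) + 10^(94.7/10)) = 97.80 dB SPL.
Excess over the loudest (94.7 dB): 97.80 − 94.7 = 3.1 dB.

3.1 dB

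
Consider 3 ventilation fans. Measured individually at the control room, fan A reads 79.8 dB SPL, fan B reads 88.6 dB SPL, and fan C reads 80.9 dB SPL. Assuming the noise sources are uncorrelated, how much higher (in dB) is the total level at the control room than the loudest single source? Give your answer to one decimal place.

1.1 dB

Add the sources as powers (linear), then convert back to dB:
L_total = 10·log₁₀(10^(79.8/10) + 10^(88.6/10) + 10^(80.9/10)) = 89.74 dB SPL.
Excess over the loudest (88.6 dB): 89.74 − 88.6 = 1.1 dB.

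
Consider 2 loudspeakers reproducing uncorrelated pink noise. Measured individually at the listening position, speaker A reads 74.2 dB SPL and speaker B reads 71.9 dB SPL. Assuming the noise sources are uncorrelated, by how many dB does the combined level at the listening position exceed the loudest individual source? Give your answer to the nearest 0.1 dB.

2.0 dB

Incoherent sources sum as intensities:
L_total = 10·log₁₀(10^(74.2/10) + 10^(71.9/10)) = 76.21 dB SPL.
Excess over the loudest (74.2 dB): 76.21 − 74.2 = 2.0 dB.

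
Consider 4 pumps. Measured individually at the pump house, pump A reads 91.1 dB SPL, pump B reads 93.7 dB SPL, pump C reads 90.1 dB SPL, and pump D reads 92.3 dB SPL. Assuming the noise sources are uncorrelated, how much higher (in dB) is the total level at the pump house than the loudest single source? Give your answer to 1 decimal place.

4.3 dB

Uncorrelated sources add in intensity (power), not in dB.
L_total = 10·log₁₀(10^(91.1/10) + 10^(93.7/10) + 10^(90.1/10) + 10^(92.3/10)) = 98.03 dB SPL.
Excess over the loudest (93.7 dB): 98.03 − 93.7 = 4.3 dB.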